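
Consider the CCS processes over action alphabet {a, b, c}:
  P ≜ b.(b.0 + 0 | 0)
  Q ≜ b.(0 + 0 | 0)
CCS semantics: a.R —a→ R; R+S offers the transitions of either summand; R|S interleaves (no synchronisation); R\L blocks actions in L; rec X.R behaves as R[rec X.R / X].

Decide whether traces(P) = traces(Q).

traces(P) ≠ traces(Q) — witness ⟨bb⟩

Reachable graph of P (3 states):
  s0 = b.(b.0 + 0 | 0) | ··b··> s1
  s1 = b.0 + 0 | 0 | ··b··> s2
  s2 = 0 | deadlocked
Reachable graph of Q (2 states):
  t0 = b.(0 + 0 | 0) | ··b··> t1
  t1 = 0 + 0 | 0 | deadlocked
Executing bb from P (initial set {s0}):
  step 1 (b): {s1}
  step 2 (b): {s2}
  — P admits the full trace.
Executing bb from Q (initial set {t0}):
  step 1 (b): {t1}
  step 2 (b): no successor for Q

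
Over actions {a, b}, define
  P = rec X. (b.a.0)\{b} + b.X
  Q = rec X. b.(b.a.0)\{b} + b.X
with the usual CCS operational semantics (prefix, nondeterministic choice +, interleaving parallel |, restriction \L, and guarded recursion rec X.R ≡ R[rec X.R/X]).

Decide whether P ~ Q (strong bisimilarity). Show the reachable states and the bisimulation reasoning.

P's transition system — 1 states:
  s0 = rec X. (b.a.0)\{b} + b.X has moves --b--▸ s0
Q's transition system — 2 states:
  t0 = rec X. b.(b.a.0)\{b} + b.X has moves --b--▸ t0, --b--▸ t1
  t1 = (b.a.0)\{b} has moves (no moves)
Coarsest stable partition (strong bisimilarity classes):
  B0 = {s0}
  B1 = {t0}
  B2 = {t1}
s0 ∈ B0, t0 ∈ B1 → different blocks

NO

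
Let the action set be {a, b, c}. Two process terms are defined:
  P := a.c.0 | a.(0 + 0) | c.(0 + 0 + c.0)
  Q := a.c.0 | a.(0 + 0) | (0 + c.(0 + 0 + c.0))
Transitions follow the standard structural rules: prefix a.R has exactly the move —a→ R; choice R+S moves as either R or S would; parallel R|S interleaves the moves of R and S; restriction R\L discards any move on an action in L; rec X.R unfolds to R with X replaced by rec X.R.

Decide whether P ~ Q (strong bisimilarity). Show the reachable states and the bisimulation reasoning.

YES

Reachable graph of P (18 states):
  p0 = a.c.0 | a.(0 + 0) | c.(0 + 0 + c.0) has moves ··a··> p1, ··a··> p2, ··c··> p3
  p1 = a.c.0 | (0 + 0) | c.(0 + 0 + c.0) has moves ··a··> p4, ··c··> p5
  p2 = c.0 | a.(0 + 0) | c.(0 + 0 + c.0) has moves ··a··> p4, ··c··> p6, ··c··> p7
  p3 = a.c.0 | a.(0 + 0) | (0 + 0 + c.0) has moves ··a··> p5, ··a··> p7, ··c··> p8
  p4 = c.0 | (0 + 0) | c.(0 + 0 + c.0) has moves ··c··> p10, ··c··> p9
  p5 = a.c.0 | (0 + 0) | (0 + 0 + c.0) has moves ··a··> p10, ··c··> p11
  p6 = 0 | a.(0 + 0) | c.(0 + 0 + c.0) has moves ··a··> p9, ··c··> p12
  p7 = c.0 | a.(0 + 0) | (0 + 0 + c.0) has moves ··a··> p10, ··c··> p12, ··c··> p13
  p8 = a.c.0 | a.(0 + 0) | 0 has moves ··a··> p11, ··a··> p13
  p9 = 0 | (0 + 0) | c.(0 + 0 + c.0) has moves ··c··> p14
  p10 = c.0 | (0 + 0) | (0 + 0 + c.0) has moves ··c··> p14, ··c··> p15
  p11 = a.c.0 | (0 + 0) | 0 has moves ··a··> p15
  p12 = 0 | a.(0 + 0) | (0 + 0 + c.0) has moves ··a··> p14, ··c··> p16
  p13 = c.0 | a.(0 + 0) | 0 has moves ··a··> p15, ··c··> p16
  p14 = 0 | (0 + 0) | (0 + 0 + c.0) has moves ··c··> p17
  p15 = c.0 | (0 + 0) | 0 has moves ··c··> p17
  p16 = 0 | a.(0 + 0) | 0 has moves ··a··> p17
  p17 = 0 | (0 + 0) | 0 has moves (no moves)
Reachable graph of Q (18 states):
  q0 = a.c.0 | a.(0 + 0) | (0 + c.(0 + 0 + c.0)) has moves ··a··> q1, ··a··> q2, ··c··> q3
  q1 = a.c.0 | (0 + 0) | (0 + c.(0 + 0 + c.0)) has moves ··a··> q4, ··c··> q5
  q2 = c.0 | a.(0 + 0) | (0 + c.(0 + 0 + c.0)) has moves ··a··> q4, ··c··> q6, ··c··> q7
  q3 = a.c.0 | a.(0 + 0) | (0 + 0 + c.0) has moves ··a··> q5, ··a··> q7, ··c··> q8
  q4 = c.0 | (0 + 0) | (0 + c.(0 + 0 + c.0)) has moves ··c··> q10, ··c··> q9
  q5 = a.c.0 | (0 + 0) | (0 + 0 + c.0) has moves ··a··> q10, ··c··> q11
  q6 = 0 | a.(0 + 0) | (0 + c.(0 + 0 + c.0)) has moves ··a··> q9, ··c··> q12
  q7 = c.0 | a.(0 + 0) | (0 + 0 + c.0) has moves ··a··> q10, ··c··> q12, ··c··> q13
  q8 = a.c.0 | a.(0 + 0) | 0 has moves ··a··> q11, ··a··> q13
  q9 = 0 | (0 + 0) | (0 + c.(0 + 0 + c.0)) has moves ··c··> q14
  q10 = c.0 | (0 + 0) | (0 + 0 + c.0) has moves ··c··> q14, ··c··> q15
  q11 = a.c.0 | (0 + 0) | 0 has moves ··a··> q15
  q12 = 0 | a.(0 + 0) | (0 + 0 + c.0) has moves ··a··> q14, ··c··> q16
  q13 = c.0 | a.(0 + 0) | 0 has moves ··a··> q15, ··c··> q16
  q14 = 0 | (0 + 0) | (0 + 0 + c.0) has moves ··c··> q17
  q15 = c.0 | (0 + 0) | 0 has moves ··c··> q17
  q16 = 0 | a.(0 + 0) | 0 has moves ··a··> q17
  q17 = 0 | (0 + 0) | 0 has moves (no moves)
Bisimilarity quotient blocks:
  B0 = {p0, q0}
  B1 = {p1, q1}
  B2 = {p5, q5}
  B3 = {p11, q11}
  B4 = {p14, p15, q14, q15}
  B5 = {p17, q17}
  B6 = {p10, p9, q10, q9}
  B7 = {p4, q4}
  B8 = {p3, q3}
  B9 = {p6, p7, q6, q7}
  B10 = {p12, p13, q12, q13}
  B11 = {p16, q16}
  B12 = {p8, q8}
  B13 = {p2, q2}
p0 ∈ B0, q0 ∈ B0 → same block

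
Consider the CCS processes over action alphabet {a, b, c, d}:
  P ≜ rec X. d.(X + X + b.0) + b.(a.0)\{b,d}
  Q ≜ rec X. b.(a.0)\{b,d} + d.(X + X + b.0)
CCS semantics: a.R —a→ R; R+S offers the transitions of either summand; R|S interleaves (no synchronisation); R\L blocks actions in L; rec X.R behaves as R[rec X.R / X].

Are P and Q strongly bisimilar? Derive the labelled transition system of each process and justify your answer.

Reachable graph of P (5 states):
  p0 = rec X. d.(X + X + b.0) + b.(a.0)\{b,d} | ··b··> p1, ··d··> p2
  p1 = (a.0)\{b,d} | ··a··> p3
  p2 = (rec X. d.(X + X + b.0) + b.(a.0)\{b,d}) + (rec X. d.(X + X + b.0) + b.(a.0)\{b,d}) + b.0 | ··b··> p1, ··b··> p4, ··d··> p2
  p3 = 0\{b,d} | deadlocked
  p4 = 0 | deadlocked
Reachable graph of Q (5 states):
  q0 = rec X. b.(a.0)\{b,d} + d.(X + X + b.0) | ··b··> q1, ··d··> q2
  q1 = (a.0)\{b,d} | ··a··> q3
  q2 = (rec X. b.(a.0)\{b,d} + d.(X + X + b.0)) + (rec X. b.(a.0)\{b,d} + d.(X + X + b.0)) + b.0 | ··b··> q1, ··b··> q4, ··d··> q2
  q3 = 0\{b,d} | deadlocked
  q4 = 0 | deadlocked
Bisimilarity quotient blocks:
  B0 = {p0, q0}
  B1 = {p2, q2}
  B2 = {p1, q1}
  B3 = {p3, p4, q3, q4}
p0 ∈ B0, q0 ∈ B0 → same block

P ~ Q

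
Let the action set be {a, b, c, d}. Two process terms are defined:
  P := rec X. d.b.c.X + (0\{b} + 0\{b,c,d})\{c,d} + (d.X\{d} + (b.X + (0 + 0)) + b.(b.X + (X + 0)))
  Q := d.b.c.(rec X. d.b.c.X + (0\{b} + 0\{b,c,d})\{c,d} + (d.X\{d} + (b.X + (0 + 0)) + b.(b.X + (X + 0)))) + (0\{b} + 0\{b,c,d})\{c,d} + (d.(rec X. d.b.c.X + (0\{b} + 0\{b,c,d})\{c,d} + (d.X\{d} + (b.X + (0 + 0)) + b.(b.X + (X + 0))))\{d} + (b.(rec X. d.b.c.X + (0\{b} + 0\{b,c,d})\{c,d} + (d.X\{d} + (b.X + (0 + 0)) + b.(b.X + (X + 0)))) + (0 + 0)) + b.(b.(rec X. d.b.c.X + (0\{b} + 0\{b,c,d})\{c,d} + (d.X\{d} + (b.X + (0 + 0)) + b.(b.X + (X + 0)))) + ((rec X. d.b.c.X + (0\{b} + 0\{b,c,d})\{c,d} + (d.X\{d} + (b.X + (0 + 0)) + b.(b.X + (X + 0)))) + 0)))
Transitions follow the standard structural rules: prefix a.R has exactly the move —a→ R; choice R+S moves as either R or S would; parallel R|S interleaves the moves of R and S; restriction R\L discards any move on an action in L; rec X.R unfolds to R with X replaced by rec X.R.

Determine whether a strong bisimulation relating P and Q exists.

LTS(P): 6 reachable states
  p0 = rec X. d.b.c.X + (0\{b} + 0\{b,c,d})\{c,d} + (d.X\{d} + (b.X + (0 + 0)) + b.(b.X + (X + 0))) → —b→ p0, —b→ p1, —d→ p2, —d→ p3
  p1 = b.(rec X. d.b.c.X + (0\{b} + 0\{b,c,d})\{c,d} + (d.X\{d} + (b.X + (0 + 0)) + b.(b.X + (X + 0)))) + ((rec X. d.b.c.X + (0\{b} + 0\{b,c,d})\{c,d} + (d.X\{d} + (b.X + (0 + 0)) + b.(b.X + (X + 0)))) + 0) → —b→ p0, —b→ p1, —d→ p2, —d→ p3
  p2 = (rec X. d.b.c.X + (0\{b} + 0\{b,c,d})\{c,d} + (d.X\{d} + (b.X + (0 + 0)) + b.(b.X + (X + 0))))\{d} → —b→ p2, —b→ p4
  p3 = b.c.(rec X. d.b.c.X + (0\{b} + 0\{b,c,d})\{c,d} + (d.X\{d} + (b.X + (0 + 0)) + b.(b.X + (X + 0)))) → —b→ p5
  p4 = (b.(rec X. d.b.c.X + (0\{b} + 0\{b,c,d})\{c,d} + (d.X\{d} + (b.X + (0 + 0)) + b.(b.X + (X + 0)))) + ((rec X. d.b.c.X + (0\{b} + 0\{b,c,d})\{c,d} + (d.X\{d} + (b.X + (0 + 0)) + b.(b.X + (X + 0)))) + 0))\{d} → —b→ p2, —b→ p4
  p5 = c.(rec X. d.b.c.X + (0\{b} + 0\{b,c,d})\{c,d} + (d.X\{d} + (b.X + (0 + 0)) + b.(b.X + (X + 0)))) → —c→ p0
LTS(Q): 7 reachable states
  q0 = d.b.c.(rec X. d.b.c.X + (0\{b} + 0\{b,c,d})\{c,d} + (d.X\{d} + (b.X + (0 + 0)) + b.(b.X + (X + 0)))) + (0\{b} + 0\{b,c,d})\{c,d} + (d.(rec X. d.b.c.X + (0\{b} + 0\{b,c,d})\{c,d} + (d.X\{d} + (b.X + (0 + 0)) + b.(b.X + (X + 0))))\{d} + (b.(rec X. d.b.c.X + (0\{b} + 0\{b,c,d})\{c,d} + (d.X\{d} + (b.X + (0 + 0)) + b.(b.X + (X + 0)))) + (0 + 0)) + b.(b.(rec X. d.b.c.X + (0\{b} + 0\{b,c,d})\{c,d} + (d.X\{d} + (b.X + (0 + 0)) + b.(b.X + (X + 0)))) + ((rec X. d.b.c.X + (0\{b} + 0\{b,c,d})\{c,d} + (d.X\{d} + (b.X + (0 + 0)) + b.(b.X + (X + 0)))) + 0))) → —b→ q1, —b→ q2, —d→ q3, —d→ q4
  q1 = b.(rec X. d.b.c.X + (0\{b} + 0\{b,c,d})\{c,d} + (d.X\{d} + (b.X + (0 + 0)) + b.(b.X + (X + 0)))) + ((rec X. d.b.c.X + (0\{b} + 0\{b,c,d})\{c,d} + (d.X\{d} + (b.X + (0 + 0)) + b.(b.X + (X + 0)))) + 0) → —b→ q1, —b→ q2, —d→ q3, —d→ q4
  q2 = rec X. d.b.c.X + (0\{b} + 0\{b,c,d})\{c,d} + (d.X\{d} + (b.X + (0 + 0)) + b.(b.X + (X + 0))) → —b→ q1, —b→ q2, —d→ q3, —d→ q4
  q3 = (rec X. d.b.c.X + (0\{b} + 0\{b,c,d})\{c,d} + (d.X\{d} + (b.X + (0 + 0)) + b.(b.X + (X + 0))))\{d} → —b→ q3, —b→ q5
  q4 = b.c.(rec X. d.b.c.X + (0\{b} + 0\{b,c,d})\{c,d} + (d.X\{d} + (b.X + (0 + 0)) + b.(b.X + (X + 0)))) → —b→ q6
  q5 = (b.(rec X. d.b.c.X + (0\{b} + 0\{b,c,d})\{c,d} + (d.X\{d} + (b.X + (0 + 0)) + b.(b.X + (X + 0)))) + ((rec X. d.b.c.X + (0\{b} + 0\{b,c,d})\{c,d} + (d.X\{d} + (b.X + (0 + 0)) + b.(b.X + (X + 0)))) + 0))\{d} → —b→ q3, —b→ q5
  q6 = c.(rec X. d.b.c.X + (0\{b} + 0\{b,c,d})\{c,d} + (d.X\{d} + (b.X + (0 + 0)) + b.(b.X + (X + 0)))) → —c→ q2
Partition-refinement fixed point:
  B0 = {p0, p1, q0, q1, q2}
  B1 = {p3, q4}
  B2 = {p5, q6}
  B3 = {p2, p4, q3, q5}
p0 ∈ B0, q0 ∈ B0 → same block

P ~ Q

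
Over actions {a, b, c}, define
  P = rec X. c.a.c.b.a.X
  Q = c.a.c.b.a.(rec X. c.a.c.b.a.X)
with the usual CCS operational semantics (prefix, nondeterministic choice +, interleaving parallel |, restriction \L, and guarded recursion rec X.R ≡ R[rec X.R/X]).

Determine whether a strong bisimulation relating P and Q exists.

P's transition system — 5 states:
  s0 = rec X. c.a.c.b.a.X has moves ··c··> s1
  s1 = a.c.b.a.(rec X. c.a.c.b.a.X) has moves ··a··> s2
  s2 = c.b.a.(rec X. c.a.c.b.a.X) has moves ··c··> s3
  s3 = b.a.(rec X. c.a.c.b.a.X) has moves ··b··> s4
  s4 = a.(rec X. c.a.c.b.a.X) has moves ··a··> s0
Q's transition system — 6 states:
  t0 = c.a.c.b.a.(rec X. c.a.c.b.a.X) has moves ··c··> t1
  t1 = a.c.b.a.(rec X. c.a.c.b.a.X) has moves ··a··> t2
  t2 = c.b.a.(rec X. c.a.c.b.a.X) has moves ··c··> t3
  t3 = b.a.(rec X. c.a.c.b.a.X) has moves ··b··> t4
  t4 = a.(rec X. c.a.c.b.a.X) has moves ··a··> t5
  t5 = rec X. c.a.c.b.a.X has moves ··c··> t1
Partition-refinement fixed point:
  B0 = {s0, t0, t5}
  B1 = {s1, t1}
  B2 = {s2, t2}
  B3 = {s3, t3}
  B4 = {s4, t4}
s0 ∈ B0, t0 ∈ B0 → same block

bisimilar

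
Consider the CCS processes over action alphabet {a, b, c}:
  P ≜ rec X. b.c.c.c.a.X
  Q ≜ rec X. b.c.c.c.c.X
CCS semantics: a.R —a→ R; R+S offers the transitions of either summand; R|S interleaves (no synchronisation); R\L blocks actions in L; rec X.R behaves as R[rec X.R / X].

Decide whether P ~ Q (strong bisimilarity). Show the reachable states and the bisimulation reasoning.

NO

P's transition system — 5 states:
  p0 = rec X. b.c.c.c.a.X ⊢ —b→ p1
  p1 = c.c.c.a.(rec X. b.c.c.c.a.X) ⊢ —c→ p2
  p2 = c.c.a.(rec X. b.c.c.c.a.X) ⊢ —c→ p3
  p3 = c.a.(rec X. b.c.c.c.a.X) ⊢ —c→ p4
  p4 = a.(rec X. b.c.c.c.a.X) ⊢ —a→ p0
Q's transition system — 5 states:
  q0 = rec X. b.c.c.c.c.X ⊢ —b→ q1
  q1 = c.c.c.c.(rec X. b.c.c.c.c.X) ⊢ —c→ q2
  q2 = c.c.c.(rec X. b.c.c.c.c.X) ⊢ —c→ q3
  q3 = c.c.(rec X. b.c.c.c.c.X) ⊢ —c→ q4
  q4 = c.(rec X. b.c.c.c.c.X) ⊢ —c→ q0
Bisimilarity quotient blocks:
  B0 = {p0}
  B1 = {p1}
  B2 = {p2}
  B3 = {p3}
  B4 = {p4}
  B5 = {q0}
  B6 = {q1}
  B7 = {q2}
  B8 = {q3}
  B9 = {q4}
p0 ∈ B0, q0 ∈ B5 → different blocks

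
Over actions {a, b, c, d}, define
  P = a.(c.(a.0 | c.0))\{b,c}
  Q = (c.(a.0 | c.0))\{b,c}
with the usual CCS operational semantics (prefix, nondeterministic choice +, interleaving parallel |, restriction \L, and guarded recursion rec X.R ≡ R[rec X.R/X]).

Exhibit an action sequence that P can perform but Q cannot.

a

P's transition system — 2 states:
  p0 = a.(c.(a.0 | c.0))\{b,c} ⊢ ··a··> p1
  p1 = (c.(a.0 | c.0))\{b,c} ⊢ (no moves)
Q's transition system — 1 states:
  q0 = (c.(a.0 | c.0))\{b,c} ⊢ (no moves)
Executing a from P (initial set {p0}):
  step 1 (a): {p1}
  ✓ P
Executing a from Q (initial set {q0}):
  step 1 (a): ∅  — Q cannot continue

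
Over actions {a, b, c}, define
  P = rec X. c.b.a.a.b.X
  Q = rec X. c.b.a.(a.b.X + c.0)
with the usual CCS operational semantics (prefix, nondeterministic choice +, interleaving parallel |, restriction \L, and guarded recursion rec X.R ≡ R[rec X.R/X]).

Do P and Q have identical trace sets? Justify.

NO — witness ⟨cbac⟩

Reachable graph of P (5 states):
  p0 = rec X. c.b.a.a.b.X | =c=> p1
  p1 = b.a.a.b.(rec X. c.b.a.a.b.X) | =b=> p2
  p2 = a.a.b.(rec X. c.b.a.a.b.X) | =a=> p3
  p3 = a.b.(rec X. c.b.a.a.b.X) | =a=> p4
  p4 = b.(rec X. c.b.a.a.b.X) | =b=> p0
Reachable graph of Q (6 states):
  q0 = rec X. c.b.a.(a.b.X + c.0) | =c=> q1
  q1 = b.a.(a.b.(rec X. c.b.a.(a.b.X + c.0)) + c.0) | =b=> q2
  q2 = a.(a.b.(rec X. c.b.a.(a.b.X + c.0)) + c.0) | =a=> q3
  q3 = a.b.(rec X. c.b.a.(a.b.X + c.0)) + c.0 | =a=> q4, =c=> q5
  q4 = b.(rec X. c.b.a.(a.b.X + c.0)) | =b=> q0
  q5 = 0 | ·
Run σ = ⟨cbac⟩ on Q: start {q0}
  after c @ step 1: {q1}
  after b @ step 2: {q2}
  after a @ step 3: {q3}
  after c @ step 4: {q5}
  — Q admits the full trace.
Run σ = ⟨cbac⟩ on P: start {p0}
  after c @ step 1: {p1}
  after b @ step 2: {p2}
  after a @ step 3: {p3}
  after c @ step 4: ∅  — P cannot continue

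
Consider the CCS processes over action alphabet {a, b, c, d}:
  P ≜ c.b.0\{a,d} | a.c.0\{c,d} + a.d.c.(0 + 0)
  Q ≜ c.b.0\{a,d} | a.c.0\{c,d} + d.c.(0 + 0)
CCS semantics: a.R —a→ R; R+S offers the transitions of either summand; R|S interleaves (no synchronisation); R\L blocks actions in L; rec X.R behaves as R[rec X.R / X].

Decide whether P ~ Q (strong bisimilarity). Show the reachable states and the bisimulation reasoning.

NO

LTS(P): 12 reachable states
  m0 = c.b.0\{a,d} | a.c.0\{c,d} + a.d.c.(0 + 0) | —a→ m1, —a→ m2, —c→ m3
  m1 = c.b.0\{a,d} | c.0\{c,d} | —c→ m4, —c→ m5
  m2 = d.c.(0 + 0) | —d→ m6
  m3 = b.0\{a,d} | a.c.0\{c,d} | —a→ m4, —b→ m7
  m4 = b.0\{a,d} | c.0\{c,d} | —b→ m8, —c→ m9
  m5 = c.b.0\{a,d} | 0\{c,d} | —c→ m9
  m6 = c.(0 + 0) | —c→ m10
  m7 = 0\{a,d} | a.c.0\{c,d} | —a→ m8
  m8 = 0\{a,d} | c.0\{c,d} | —c→ m11
  m9 = b.0\{a,d} | 0\{c,d} | —b→ m11
  m10 = 0 + 0 | deadlocked
  m11 = 0\{a,d} | 0\{c,d} | deadlocked
LTS(Q): 11 reachable states
  n0 = c.b.0\{a,d} | a.c.0\{c,d} + d.c.(0 + 0) | —a→ n1, —c→ n2, —d→ n3
  n1 = c.b.0\{a,d} | c.0\{c,d} | —c→ n4, —c→ n5
  n2 = b.0\{a,d} | a.c.0\{c,d} | —a→ n4, —b→ n6
  n3 = c.(0 + 0) | —c→ n7
  n4 = b.0\{a,d} | c.0\{c,d} | —b→ n8, —c→ n9
  n5 = c.b.0\{a,d} | 0\{c,d} | —c→ n9
  n6 = 0\{a,d} | a.c.0\{c,d} | —a→ n8
  n7 = 0 + 0 | deadlocked
  n8 = 0\{a,d} | c.0\{c,d} | —c→ n10
  n9 = b.0\{a,d} | 0\{c,d} | —b→ n10
  n10 = 0\{a,d} | 0\{c,d} | deadlocked
Partition-refinement fixed point:
  B0 = {m0}
  B1 = {m1, n1}
  B2 = {m4, n4}
  B3 = {m9, n9}
  B4 = {m10, m11, n10, n7}
  B5 = {m6, m8, n3, n8}
  B6 = {m5, n5}
  B7 = {m3, n2}
  B8 = {m7, n6}
  B9 = {m2}
  B10 = {n0}
m0 ∈ B0, n0 ∈ B10 → different blocks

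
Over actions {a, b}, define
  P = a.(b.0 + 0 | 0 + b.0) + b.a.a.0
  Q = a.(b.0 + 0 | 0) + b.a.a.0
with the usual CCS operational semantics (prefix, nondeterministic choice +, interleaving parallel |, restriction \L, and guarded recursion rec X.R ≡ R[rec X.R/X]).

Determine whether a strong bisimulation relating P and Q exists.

P's transition system — 5 states:
  p0 = a.(b.0 + 0 | 0 + b.0) + b.a.a.0 → --a--▸ p1, --b--▸ p2
  p1 = b.0 + 0 | 0 + b.0 → --b--▸ p3
  p2 = a.a.0 → --a--▸ p4
  p3 = 0 → ∅
  p4 = a.0 → --a--▸ p3
Q's transition system — 5 states:
  q0 = a.(b.0 + 0 | 0) + b.a.a.0 → --a--▸ q1, --b--▸ q2
  q1 = b.0 + 0 | 0 → --b--▸ q3
  q2 = a.a.0 → --a--▸ q4
  q3 = 0 → ∅
  q4 = a.0 → --a--▸ q3
Bisimilarity quotient blocks:
  B0 = {p0, q0}
  B1 = {p1, q1}
  B2 = {p3, q3}
  B3 = {p2, q2}
  B4 = {p4, q4}
p0 ∈ B0, q0 ∈ B0 → same block

P ~ Q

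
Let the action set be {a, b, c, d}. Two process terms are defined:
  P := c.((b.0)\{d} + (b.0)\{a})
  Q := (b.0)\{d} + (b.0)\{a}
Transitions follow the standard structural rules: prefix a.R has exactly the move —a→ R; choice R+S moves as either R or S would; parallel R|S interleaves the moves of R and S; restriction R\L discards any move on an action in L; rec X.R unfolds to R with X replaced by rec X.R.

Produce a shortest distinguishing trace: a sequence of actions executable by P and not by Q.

Reachable graph of P (4 states):
  m0 = c.((b.0)\{d} + (b.0)\{a}) :: ··c··> m1
  m1 = (b.0)\{d} + (b.0)\{a} :: ··b··> m2, ··b··> m3
  m2 = 0\{a} :: (no moves)
  m3 = 0\{d} :: (no moves)
Reachable graph of Q (3 states):
  n0 = (b.0)\{d} + (b.0)\{a} :: ··b··> n1, ··b··> n2
  n1 = 0\{a} :: (no moves)
  n2 = 0\{d} :: (no moves)
Trace ⟨c⟩ through P, begin at {m0}:
  after c @ step 1: {m1}
  P completes σ.
Trace ⟨c⟩ through Q, begin at {n0}:
  after c @ step 1: ∅ (Q stuck)

c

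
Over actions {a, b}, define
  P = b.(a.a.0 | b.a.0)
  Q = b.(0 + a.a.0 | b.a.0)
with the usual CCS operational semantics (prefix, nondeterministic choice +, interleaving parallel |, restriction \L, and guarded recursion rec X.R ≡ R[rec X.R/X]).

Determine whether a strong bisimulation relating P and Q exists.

P's transition system — 10 states:
  p0 = b.(a.a.0 | b.a.0) → —b→ p1
  p1 = a.a.0 | b.a.0 → —a→ p2, —b→ p3
  p2 = a.0 | b.a.0 → —a→ p4, —b→ p5
  p3 = a.a.0 | a.0 → —a→ p5, —a→ p6
  p4 = 0 | b.a.0 → —b→ p7
  p5 = a.0 | a.0 → —a→ p7, —a→ p8
  p6 = a.a.0 | 0 → —a→ p8
  p7 = 0 | a.0 → —a→ p9
  p8 = a.0 | 0 → —a→ p9
  p9 = 0 | 0 → (no moves)
Q's transition system — 10 states:
  q0 = b.(0 + a.a.0 | b.a.0) → —b→ q1
  q1 = 0 + a.a.0 | b.a.0 → —a→ q2, —b→ q3
  q2 = a.0 | b.a.0 → —a→ q4, —b→ q5
  q3 = a.a.0 | a.0 → —a→ q5, —a→ q6
  q4 = 0 | b.a.0 → —b→ q7
  q5 = a.0 | a.0 → —a→ q7, —a→ q8
  q6 = a.a.0 | 0 → —a→ q8
  q7 = 0 | a.0 → —a→ q9
  q8 = a.0 | 0 → —a→ q9
  q9 = 0 | 0 → (no moves)
Coarsest stable partition (strong bisimilarity classes):
  B0 = {p0, q0}
  B1 = {p1, q1}
  B2 = {p3, q3}
  B3 = {p5, p6, q5, q6}
  B4 = {p7, p8, q7, q8}
  B5 = {p9, q9}
  B6 = {p2, q2}
  B7 = {p4, q4}
p0 ∈ B0, q0 ∈ B0 → same block

bisimilar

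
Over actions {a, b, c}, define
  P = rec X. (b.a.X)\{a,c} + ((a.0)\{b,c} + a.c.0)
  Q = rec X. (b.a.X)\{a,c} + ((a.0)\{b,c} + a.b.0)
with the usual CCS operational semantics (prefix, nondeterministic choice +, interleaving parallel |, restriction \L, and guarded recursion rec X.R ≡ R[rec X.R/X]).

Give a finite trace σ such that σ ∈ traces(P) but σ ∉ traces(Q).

Reachable graph of P (5 states):
  m0 = rec X. (b.a.X)\{a,c} + ((a.0)\{b,c} + a.c.0) ⊢ --a--▸ m1, --a--▸ m2, --b--▸ m3
  m1 = 0\{b,c} ⊢ stopped
  m2 = c.0 ⊢ --c--▸ m4
  m3 = (a.(rec X. (b.a.X)\{a,c} + ((a.0)\{b,c} + a.c.0)))\{a,c} ⊢ stopped
  m4 = 0 ⊢ stopped
Reachable graph of Q (5 states):
  n0 = rec X. (b.a.X)\{a,c} + ((a.0)\{b,c} + a.b.0) ⊢ --a--▸ n1, --a--▸ n2, --b--▸ n3
  n1 = 0\{b,c} ⊢ stopped
  n2 = b.0 ⊢ --b--▸ n4
  n3 = (a.(rec X. (b.a.X)\{a,c} + ((a.0)\{b,c} + a.b.0)))\{a,c} ⊢ stopped
  n4 = 0 ⊢ stopped
Run σ = ⟨ac⟩ on P: start {m0}
  [1] a ⇒ {m1, m2}
  [2] c ⇒ {m4}
  — P admits the full trace.
Run σ = ⟨ac⟩ on Q: start {n0}
  [1] a ⇒ {n1, n2}
  [2] c ⇒ ∅  — Q cannot continue

ac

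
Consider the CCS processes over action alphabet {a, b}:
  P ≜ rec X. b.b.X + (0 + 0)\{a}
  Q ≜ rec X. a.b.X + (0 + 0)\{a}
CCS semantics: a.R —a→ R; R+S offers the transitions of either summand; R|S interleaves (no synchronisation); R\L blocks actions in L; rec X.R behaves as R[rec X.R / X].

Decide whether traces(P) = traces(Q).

NO — witness ⟨b⟩

Reachable graph of P (2 states):
  m0 = rec X. b.b.X + (0 + 0)\{a} | —b→ m1
  m1 = b.(rec X. b.b.X + (0 + 0)\{a}) | —b→ m0
Reachable graph of Q (2 states):
  n0 = rec X. a.b.X + (0 + 0)\{a} | —a→ n1
  n1 = b.(rec X. a.b.X + (0 + 0)\{a}) | —b→ n0
Run σ = ⟨b⟩ on P: start {m0}
  after b @ step 1: {m1}
  — P admits the full trace.
Run σ = ⟨b⟩ on Q: start {n0}
  after b @ step 1: ∅  — Q cannot continue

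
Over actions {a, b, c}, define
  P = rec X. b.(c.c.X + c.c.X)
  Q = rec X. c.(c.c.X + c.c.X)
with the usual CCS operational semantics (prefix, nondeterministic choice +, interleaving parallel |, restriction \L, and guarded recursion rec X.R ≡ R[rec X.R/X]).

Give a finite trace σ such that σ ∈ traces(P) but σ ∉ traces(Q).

P's transition system — 3 states:
  p0 = rec X. b.(c.c.X + c.c.X) → —b→ p1
  p1 = c.c.(rec X. b.(c.c.X + c.c.X)) + c.c.(rec X. b.(c.c.X + c.c.X)) → —c→ p2
  p2 = c.(rec X. b.(c.c.X + c.c.X)) → —c→ p0
Q's transition system — 3 states:
  q0 = rec X. c.(c.c.X + c.c.X) → —c→ q1
  q1 = c.c.(rec X. c.(c.c.X + c.c.X)) + c.c.(rec X. c.(c.c.X + c.c.X)) → —c→ q2
  q2 = c.(rec X. c.(c.c.X + c.c.X)) → —c→ q0
Run σ = ⟨b⟩ on P: start {p0}
  step 1 (b): {p1}
  P completes σ.
Run σ = ⟨b⟩ on Q: start {q0}
  step 1 (b): no successor for Q

b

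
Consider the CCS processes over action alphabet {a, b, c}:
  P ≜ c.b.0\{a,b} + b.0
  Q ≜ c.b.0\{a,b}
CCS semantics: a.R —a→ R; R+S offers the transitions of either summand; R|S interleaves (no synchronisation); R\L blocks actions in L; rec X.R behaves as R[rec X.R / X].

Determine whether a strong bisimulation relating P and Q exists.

NO

Reachable graph of P (4 states):
  m0 = c.b.0\{a,b} + b.0 ⊢ --b--▸ m1, --c--▸ m2
  m1 = 0 ⊢ stopped
  m2 = b.0\{a,b} ⊢ --b--▸ m3
  m3 = 0\{a,b} ⊢ stopped
Reachable graph of Q (3 states):
  n0 = c.b.0\{a,b} ⊢ --c--▸ n1
  n1 = b.0\{a,b} ⊢ --b--▸ n2
  n2 = 0\{a,b} ⊢ stopped
Bisimilarity quotient blocks:
  B0 = {m0}
  B1 = {m1, m3, n2}
  B2 = {m2, n1}
  B3 = {n0}
m0 ∈ B0, n0 ∈ B3 → different blocks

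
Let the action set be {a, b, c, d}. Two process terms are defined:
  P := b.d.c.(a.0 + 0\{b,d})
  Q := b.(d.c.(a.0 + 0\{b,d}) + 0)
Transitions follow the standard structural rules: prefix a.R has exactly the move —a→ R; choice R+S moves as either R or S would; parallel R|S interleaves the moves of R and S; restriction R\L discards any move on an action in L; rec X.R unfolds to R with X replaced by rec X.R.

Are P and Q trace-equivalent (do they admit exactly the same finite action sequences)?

traces(P) = traces(Q)

P's transition system — 5 states:
  m0 = b.d.c.(a.0 + 0\{b,d}) has moves -b-> m1
  m1 = d.c.(a.0 + 0\{b,d}) has moves -d-> m2
  m2 = c.(a.0 + 0\{b,d}) has moves -c-> m3
  m3 = a.0 + 0\{b,d} has moves -a-> m4
  m4 = 0 has moves ∅
Q's transition system — 5 states:
  n0 = b.(d.c.(a.0 + 0\{b,d}) + 0) has moves -b-> n1
  n1 = d.c.(a.0 + 0\{b,d}) + 0 has moves -d-> n2
  n2 = c.(a.0 + 0\{b,d}) has moves -c-> n3
  n3 = a.0 + 0\{b,d} has moves -a-> n4
  n4 = 0 has moves ∅
Partition-refinement fixed point:
  B0 = {m0, n0}
  B1 = {m1, n1}
  B2 = {m2, n2}
  B3 = {m3, n3}
  B4 = {m4, n4}
m0 ∈ B0, n0 ∈ B0 → same block
Bisimilar ⇒ trace-equivalent.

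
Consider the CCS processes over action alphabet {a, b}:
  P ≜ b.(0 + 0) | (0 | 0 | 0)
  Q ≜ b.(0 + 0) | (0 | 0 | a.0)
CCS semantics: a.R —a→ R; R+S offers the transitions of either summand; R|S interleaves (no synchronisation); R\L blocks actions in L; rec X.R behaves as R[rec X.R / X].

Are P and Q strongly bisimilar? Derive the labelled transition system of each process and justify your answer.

not bisimilar

LTS(P): 2 reachable states
  u0 = b.(0 + 0) | (0 | 0 | 0) :: ··b··> u1
  u1 = (0 + 0) | (0 | 0 | 0) :: ∅
LTS(Q): 4 reachable states
  v0 = b.(0 + 0) | (0 | 0 | a.0) :: ··a··> v1, ··b··> v2
  v1 = b.(0 + 0) | (0 | 0 | 0) :: ··b··> v3
  v2 = (0 + 0) | (0 | 0 | a.0) :: ··a··> v3
  v3 = (0 + 0) | (0 | 0 | 0) :: ∅
Partition-refinement fixed point:
  B0 = {u0, v1}
  B1 = {u1, v3}
  B2 = {v0}
  B3 = {v2}
u0 ∈ B0, v0 ∈ B2 → different blocks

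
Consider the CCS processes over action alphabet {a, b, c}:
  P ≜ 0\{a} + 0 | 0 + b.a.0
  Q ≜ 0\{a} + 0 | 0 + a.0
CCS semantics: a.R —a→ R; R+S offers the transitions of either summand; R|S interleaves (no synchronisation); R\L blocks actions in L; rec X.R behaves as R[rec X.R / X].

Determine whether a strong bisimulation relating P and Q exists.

LTS(P): 3 reachable states
  m0 = 0\{a} + 0 | 0 + b.a.0 :: ··b··> m1
  m1 = a.0 :: ··a··> m2
  m2 = 0 :: stopped
LTS(Q): 2 reachable states
  n0 = 0\{a} + 0 | 0 + a.0 :: ··a··> n1
  n1 = 0 :: stopped
Partition-refinement fixed point:
  B0 = {m0}
  B1 = {m1, n0}
  B2 = {m2, n1}
m0 ∈ B0, n0 ∈ B1 → different blocks

P ≁ Q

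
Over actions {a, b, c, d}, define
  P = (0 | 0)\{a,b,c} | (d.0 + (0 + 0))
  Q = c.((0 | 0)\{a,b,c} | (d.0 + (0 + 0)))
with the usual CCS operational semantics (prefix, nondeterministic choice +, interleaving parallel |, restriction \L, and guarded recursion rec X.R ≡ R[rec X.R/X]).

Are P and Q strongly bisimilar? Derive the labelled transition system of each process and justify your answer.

NO

LTS(P): 2 reachable states
  u0 = (0 | 0)\{a,b,c} | (d.0 + (0 + 0)) has moves =d=> u1
  u1 = (0 | 0)\{a,b,c} | 0 has moves (no moves)
LTS(Q): 3 reachable states
  v0 = c.((0 | 0)\{a,b,c} | (d.0 + (0 + 0))) has moves =c=> v1
  v1 = (0 | 0)\{a,b,c} | (d.0 + (0 + 0)) has moves =d=> v2
  v2 = (0 | 0)\{a,b,c} | 0 has moves (no moves)
Coarsest stable partition (strong bisimilarity classes):
  B0 = {u0, v1}
  B1 = {u1, v2}
  B2 = {v0}
u0 ∈ B0, v0 ∈ B2 → different blocks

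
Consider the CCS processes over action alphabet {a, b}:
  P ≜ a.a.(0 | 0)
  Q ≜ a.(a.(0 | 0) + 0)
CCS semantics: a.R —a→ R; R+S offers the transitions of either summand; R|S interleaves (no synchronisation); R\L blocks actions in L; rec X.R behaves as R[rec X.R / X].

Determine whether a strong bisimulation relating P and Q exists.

P ~ Q

Reachable graph of P (3 states):
  s0 = a.a.(0 | 0) :: —a→ s1
  s1 = a.(0 | 0) :: —a→ s2
  s2 = 0 | 0 :: (no moves)
Reachable graph of Q (3 states):
  t0 = a.(a.(0 | 0) + 0) :: —a→ t1
  t1 = a.(0 | 0) + 0 :: —a→ t2
  t2 = 0 | 0 :: (no moves)
Partition-refinement fixed point:
  B0 = {s0, t0}
  B1 = {s1, t1}
  B2 = {s2, t2}
s0 ∈ B0, t0 ∈ B0 → same block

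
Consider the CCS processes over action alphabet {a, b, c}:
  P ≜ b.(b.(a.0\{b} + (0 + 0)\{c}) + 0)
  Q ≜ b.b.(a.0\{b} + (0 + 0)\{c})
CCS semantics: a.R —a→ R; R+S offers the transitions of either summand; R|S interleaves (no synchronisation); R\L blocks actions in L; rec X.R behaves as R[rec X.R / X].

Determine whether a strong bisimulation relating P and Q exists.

P's transition system — 4 states:
  u0 = b.(b.(a.0\{b} + (0 + 0)\{c}) + 0) → ··b··> u1
  u1 = b.(a.0\{b} + (0 + 0)\{c}) + 0 → ··b··> u2
  u2 = a.0\{b} + (0 + 0)\{c} → ··a··> u3
  u3 = 0\{b} → ∅
Q's transition system — 4 states:
  v0 = b.b.(a.0\{b} + (0 + 0)\{c}) → ··b··> v1
  v1 = b.(a.0\{b} + (0 + 0)\{c}) → ··b··> v2
  v2 = a.0\{b} + (0 + 0)\{c} → ··a··> v3
  v3 = 0\{b} → ∅
Partition-refinement fixed point:
  B0 = {u0, v0}
  B1 = {u1, v1}
  B2 = {u2, v2}
  B3 = {u3, v3}
u0 ∈ B0, v0 ∈ B0 → same block

P ~ Q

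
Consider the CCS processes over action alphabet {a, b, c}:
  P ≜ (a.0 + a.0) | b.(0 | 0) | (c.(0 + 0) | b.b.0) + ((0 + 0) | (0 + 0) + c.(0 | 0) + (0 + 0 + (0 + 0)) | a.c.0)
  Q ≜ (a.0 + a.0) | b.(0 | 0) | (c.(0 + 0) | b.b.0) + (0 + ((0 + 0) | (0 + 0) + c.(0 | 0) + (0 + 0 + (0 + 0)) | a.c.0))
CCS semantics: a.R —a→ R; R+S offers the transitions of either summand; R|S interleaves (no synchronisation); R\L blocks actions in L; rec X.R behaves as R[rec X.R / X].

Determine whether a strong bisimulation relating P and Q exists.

bisimilar

LTS(P): 27 reachable states
  m0 = (a.0 + a.0) | b.(0 | 0) | (c.(0 + 0) | b.b.0) + ((0 + 0) | (0 + 0) + c.(0 | 0) + (0 + 0 + (0 + 0)) | a.c.0) :: =a=> m1, =a=> m2, =b=> m3, =b=> m4, =c=> m5, =c=> m6
  m1 = (0 + 0 + (0 + 0)) | c.0 :: =c=> m7
  m2 = 0 | b.(0 | 0) | (c.(0 + 0) | b.b.0) :: =b=> m8, =b=> m9, =c=> m10
  m3 = (a.0 + a.0) | (0 | 0) | (c.(0 + 0) | b.b.0) :: =a=> m8, =b=> m11, =c=> m12
  m4 = (a.0 + a.0) | b.(0 | 0) | (c.(0 + 0) | b.0) :: =a=> m9, =b=> m11, =b=> m13, =c=> m14
  m5 = (a.0 + a.0) | b.(0 | 0) | ((0 + 0) | b.b.0) :: =a=> m10, =b=> m12, =b=> m14
  m6 = 0 | 0 :: (no moves)
  m7 = (0 + 0 + (0 + 0)) | 0 :: (no moves)
  m8 = 0 | (0 | 0) | (c.(0 + 0) | b.b.0) :: =b=> m15, =c=> m16
  m9 = 0 | b.(0 | 0) | (c.(0 + 0) | b.0) :: =b=> m15, =b=> m17, =c=> m18
  m10 = 0 | b.(0 | 0) | ((0 + 0) | b.b.0) :: =b=> m16, =b=> m18
  m11 = (a.0 + a.0) | (0 | 0) | (c.(0 + 0) | b.0) :: =a=> m15, =b=> m19, =c=> m20
  m12 = (a.0 + a.0) | (0 | 0) | ((0 + 0) | b.b.0) :: =a=> m16, =b=> m20
  m13 = (a.0 + a.0) | b.(0 | 0) | (c.(0 + 0) | 0) :: =a=> m17, =b=> m19, =c=> m21
  m14 = (a.0 + a.0) | b.(0 | 0) | ((0 + 0) | b.0) :: =a=> m18, =b=> m20, =b=> m21
  m15 = 0 | (0 | 0) | (c.(0 + 0) | b.0) :: =b=> m22, =c=> m23
  m16 = 0 | (0 | 0) | ((0 + 0) | b.b.0) :: =b=> m23
  m17 = 0 | b.(0 | 0) | (c.(0 + 0) | 0) :: =b=> m22, =c=> m24
  m18 = 0 | b.(0 | 0) | ((0 + 0) | b.0) :: =b=> m23, =b=> m24
  m19 = (a.0 + a.0) | (0 | 0) | (c.(0 + 0) | 0) :: =a=> m22, =c=> m25
  m20 = (a.0 + a.0) | (0 | 0) | ((0 + 0) | b.0) :: =a=> m23, =b=> m25
  m21 = (a.0 + a.0) | b.(0 | 0) | ((0 + 0) | 0) :: =a=> m24, =b=> m25
  m22 = 0 | (0 | 0) | (c.(0 + 0) | 0) :: =c=> m26
  m23 = 0 | (0 | 0) | ((0 + 0) | b.0) :: =b=> m26
  m24 = 0 | b.(0 | 0) | ((0 + 0) | 0) :: =b=> m26
  m25 = (a.0 + a.0) | (0 | 0) | ((0 + 0) | 0) :: =a=> m26
  m26 = 0 | (0 | 0) | ((0 + 0) | 0) :: (no moves)
LTS(Q): 27 reachable states
  n0 = (a.0 + a.0) | b.(0 | 0) | (c.(0 + 0) | b.b.0) + (0 + ((0 + 0) | (0 + 0) + c.(0 | 0) + (0 + 0 + (0 + 0)) | a.c.0)) :: =a=> n1, =a=> n2, =b=> n3, =b=> n4, =c=> n5, =c=> n6
  n1 = (0 + 0 + (0 + 0)) | c.0 :: =c=> n7
  n2 = 0 | b.(0 | 0) | (c.(0 + 0) | b.b.0) :: =b=> n8, =b=> n9, =c=> n10
  n3 = (a.0 + a.0) | (0 | 0) | (c.(0 + 0) | b.b.0) :: =a=> n8, =b=> n11, =c=> n12
  n4 = (a.0 + a.0) | b.(0 | 0) | (c.(0 + 0) | b.0) :: =a=> n9, =b=> n11, =b=> n13, =c=> n14
  n5 = (a.0 + a.0) | b.(0 | 0) | ((0 + 0) | b.b.0) :: =a=> n10, =b=> n12, =b=> n14
  n6 = 0 | 0 :: (no moves)
  n7 = (0 + 0 + (0 + 0)) | 0 :: (no moves)
  n8 = 0 | (0 | 0) | (c.(0 + 0) | b.b.0) :: =b=> n15, =c=> n16
  n9 = 0 | b.(0 | 0) | (c.(0 + 0) | b.0) :: =b=> n15, =b=> n17, =c=> n18
  n10 = 0 | b.(0 | 0) | ((0 + 0) | b.b.0) :: =b=> n16, =b=> n18
  n11 = (a.0 + a.0) | (0 | 0) | (c.(0 + 0) | b.0) :: =a=> n15, =b=> n19, =c=> n20
  n12 = (a.0 + a.0) | (0 | 0) | ((0 + 0) | b.b.0) :: =a=> n16, =b=> n20
  n13 = (a.0 + a.0) | b.(0 | 0) | (c.(0 + 0) | 0) :: =a=> n17, =b=> n19, =c=> n21
  n14 = (a.0 + a.0) | b.(0 | 0) | ((0 + 0) | b.0) :: =a=> n18, =b=> n20, =b=> n21
  n15 = 0 | (0 | 0) | (c.(0 + 0) | b.0) :: =b=> n22, =c=> n23
  n16 = 0 | (0 | 0) | ((0 + 0) | b.b.0) :: =b=> n23
  n17 = 0 | b.(0 | 0) | (c.(0 + 0) | 0) :: =b=> n22, =c=> n24
  n18 = 0 | b.(0 | 0) | ((0 + 0) | b.0) :: =b=> n23, =b=> n24
  n19 = (a.0 + a.0) | (0 | 0) | (c.(0 + 0) | 0) :: =a=> n22, =c=> n25
  n20 = (a.0 + a.0) | (0 | 0) | ((0 + 0) | b.0) :: =a=> n23, =b=> n25
  n21 = (a.0 + a.0) | b.(0 | 0) | ((0 + 0) | 0) :: =a=> n24, =b=> n25
  n22 = 0 | (0 | 0) | (c.(0 + 0) | 0) :: =c=> n26
  n23 = 0 | (0 | 0) | ((0 + 0) | b.0) :: =b=> n26
  n24 = 0 | b.(0 | 0) | ((0 + 0) | 0) :: =b=> n26
  n25 = (a.0 + a.0) | (0 | 0) | ((0 + 0) | 0) :: =a=> n26
  n26 = 0 | (0 | 0) | ((0 + 0) | 0) :: (no moves)
Coarsest stable partition (strong bisimilarity classes):
  B0 = {m0, n0}
  B1 = {m3, m4, n3, n4}
  B2 = {m11, m13, n11, n13}
  B3 = {m20, m21, n20, n21}
  B4 = {m23, m24, n23, n24}
  B5 = {m26, m6, m7, n26, n6, n7}
  B6 = {m25, n25}
  B7 = {m19, n19}
  B8 = {m1, m22, n1, n22}
  B9 = {m15, m17, n15, n17}
  B10 = {m8, m9, n8, n9}
  B11 = {m16, m18, n16, n18}
  B12 = {m12, m14, n12, n14}
  B13 = {m2, n2}
  B14 = {m10, n10}
  B15 = {m5, n5}
m0 ∈ B0, n0 ∈ B0 → same block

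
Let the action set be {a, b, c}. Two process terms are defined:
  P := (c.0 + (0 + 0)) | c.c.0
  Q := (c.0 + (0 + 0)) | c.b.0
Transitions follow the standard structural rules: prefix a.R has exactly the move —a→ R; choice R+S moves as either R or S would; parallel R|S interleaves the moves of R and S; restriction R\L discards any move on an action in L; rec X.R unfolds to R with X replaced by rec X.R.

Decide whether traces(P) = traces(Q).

Reachable graph of P (6 states):
  m0 = (c.0 + (0 + 0)) | c.c.0 :: ··c··> m1, ··c··> m2
  m1 = (c.0 + (0 + 0)) | c.0 :: ··c··> m3, ··c··> m4
  m2 = 0 | c.c.0 :: ··c··> m4
  m3 = (c.0 + (0 + 0)) | 0 :: ··c··> m5
  m4 = 0 | c.0 :: ··c··> m5
  m5 = 0 | 0 :: (no moves)
Reachable graph of Q (6 states):
  n0 = (c.0 + (0 + 0)) | c.b.0 :: ··c··> n1, ··c··> n2
  n1 = (c.0 + (0 + 0)) | b.0 :: ··b··> n3, ··c··> n4
  n2 = 0 | c.b.0 :: ··c··> n4
  n3 = (c.0 + (0 + 0)) | 0 :: ··c··> n5
  n4 = 0 | b.0 :: ··b··> n5
  n5 = 0 | 0 :: (no moves)
Trace ⟨ccc⟩ through P, begin at {m0}:
  [1] c ⇒ {m1, m2}
  [2] c ⇒ {m3, m4}
  [3] c ⇒ {m5}
  — P admits the full trace.
Trace ⟨ccc⟩ through Q, begin at {n0}:
  [1] c ⇒ {n1, n2}
  [2] c ⇒ {n4}
  [3] c ⇒ ∅ (Q stuck)

traces(P) ≠ traces(Q) — witness ⟨ccc⟩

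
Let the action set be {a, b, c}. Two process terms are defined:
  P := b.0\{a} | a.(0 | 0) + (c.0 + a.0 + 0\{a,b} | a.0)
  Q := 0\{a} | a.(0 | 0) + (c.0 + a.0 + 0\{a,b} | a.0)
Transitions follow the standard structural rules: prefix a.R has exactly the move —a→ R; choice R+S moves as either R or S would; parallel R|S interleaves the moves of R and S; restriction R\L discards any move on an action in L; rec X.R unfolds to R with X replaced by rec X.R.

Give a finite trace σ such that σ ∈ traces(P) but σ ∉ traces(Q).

b

P's transition system — 6 states:
  m0 = b.0\{a} | a.(0 | 0) + (c.0 + a.0 + 0\{a,b} | a.0) has moves —a→ m1, —a→ m2, —a→ m3, —b→ m4, —c→ m1
  m1 = 0 has moves (no moves)
  m2 = 0\{a,b} | 0 has moves (no moves)
  m3 = b.0\{a} | (0 | 0) has moves —b→ m5
  m4 = 0\{a} | a.(0 | 0) has moves —a→ m5
  m5 = 0\{a} | (0 | 0) has moves (no moves)
Q's transition system — 4 states:
  n0 = 0\{a} | a.(0 | 0) + (c.0 + a.0 + 0\{a,b} | a.0) has moves —a→ n1, —a→ n2, —a→ n3, —c→ n1
  n1 = 0 has moves (no moves)
  n2 = 0\{a,b} | 0 has moves (no moves)
  n3 = 0\{a} | (0 | 0) has moves (no moves)
Trace ⟨b⟩ through P, begin at {m0}:
  [1] b ⇒ {m4}
  — P admits the full trace.
Trace ⟨b⟩ through Q, begin at {n0}:
  [1] b ⇒ ∅ (Q stuck)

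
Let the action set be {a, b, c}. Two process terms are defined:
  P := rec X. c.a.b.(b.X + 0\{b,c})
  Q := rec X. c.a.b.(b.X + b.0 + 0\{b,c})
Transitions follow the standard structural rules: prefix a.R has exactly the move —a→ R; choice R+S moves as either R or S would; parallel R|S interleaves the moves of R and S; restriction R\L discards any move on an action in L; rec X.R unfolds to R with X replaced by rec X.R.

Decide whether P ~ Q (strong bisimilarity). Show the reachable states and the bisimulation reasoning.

LTS(P): 4 reachable states
  p0 = rec X. c.a.b.(b.X + 0\{b,c}) ⊢ —c→ p1
  p1 = a.b.(b.(rec X. c.a.b.(b.X + 0\{b,c})) + 0\{b,c}) ⊢ —a→ p2
  p2 = b.(b.(rec X. c.a.b.(b.X + 0\{b,c})) + 0\{b,c}) ⊢ —b→ p3
  p3 = b.(rec X. c.a.b.(b.X + 0\{b,c})) + 0\{b,c} ⊢ —b→ p0
LTS(Q): 5 reachable states
  q0 = rec X. c.a.b.(b.X + b.0 + 0\{b,c}) ⊢ —c→ q1
  q1 = a.b.(b.(rec X. c.a.b.(b.X + b.0 + 0\{b,c})) + b.0 + 0\{b,c}) ⊢ —a→ q2
  q2 = b.(b.(rec X. c.a.b.(b.X + b.0 + 0\{b,c})) + b.0 + 0\{b,c}) ⊢ —b→ q3
  q3 = b.(rec X. c.a.b.(b.X + b.0 + 0\{b,c})) + b.0 + 0\{b,c} ⊢ —b→ q0, —b→ q4
  q4 = 0 ⊢ ·
Bisimilarity quotient blocks:
  B0 = {p0}
  B1 = {p1}
  B2 = {p2}
  B3 = {p3}
  B4 = {q0}
  B5 = {q1}
  B6 = {q2}
  B7 = {q3}
  B8 = {q4}
p0 ∈ B0, q0 ∈ B4 → different blocks

P ≁ Q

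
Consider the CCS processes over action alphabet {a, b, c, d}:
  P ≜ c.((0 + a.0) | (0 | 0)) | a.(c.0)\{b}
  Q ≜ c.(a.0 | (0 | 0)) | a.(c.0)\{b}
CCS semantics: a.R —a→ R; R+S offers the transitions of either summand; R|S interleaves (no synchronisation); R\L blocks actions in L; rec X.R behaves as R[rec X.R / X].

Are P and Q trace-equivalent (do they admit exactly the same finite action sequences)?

Reachable graph of P (9 states):
  u0 = c.((0 + a.0) | (0 | 0)) | a.(c.0)\{b} | ··a··> u1, ··c··> u2
  u1 = c.((0 + a.0) | (0 | 0)) | (c.0)\{b} | ··c··> u3, ··c··> u4
  u2 = (0 + a.0) | (0 | 0) | a.(c.0)\{b} | ··a··> u3, ··a··> u5
  u3 = (0 + a.0) | (0 | 0) | (c.0)\{b} | ··a··> u6, ··c··> u7
  u4 = c.((0 + a.0) | (0 | 0)) | 0\{b} | ··c··> u7
  u5 = 0 | (0 | 0) | a.(c.0)\{b} | ··a··> u6
  u6 = 0 | (0 | 0) | (c.0)\{b} | ··c··> u8
  u7 = (0 + a.0) | (0 | 0) | 0\{b} | ··a··> u8
  u8 = 0 | (0 | 0) | 0\{b} | stopped
Reachable graph of Q (9 states):
  v0 = c.(a.0 | (0 | 0)) | a.(c.0)\{b} | ··a··> v1, ··c··> v2
  v1 = c.(a.0 | (0 | 0)) | (c.0)\{b} | ··c··> v3, ··c··> v4
  v2 = a.0 | (0 | 0) | a.(c.0)\{b} | ··a··> v3, ··a··> v5
  v3 = a.0 | (0 | 0) | (c.0)\{b} | ··a··> v6, ··c··> v7
  v4 = c.(a.0 | (0 | 0)) | 0\{b} | ··c··> v7
  v5 = 0 | (0 | 0) | a.(c.0)\{b} | ··a··> v6
  v6 = 0 | (0 | 0) | (c.0)\{b} | ··c··> v8
  v7 = a.0 | (0 | 0) | 0\{b} | ··a··> v8
  v8 = 0 | (0 | 0) | 0\{b} | stopped
Bisimilarity quotient blocks:
  B0 = {u0, v0}
  B1 = {u1, v1}
  B2 = {u4, v4}
  B3 = {u7, v7}
  B4 = {u8, v8}
  B5 = {u3, v3}
  B6 = {u6, v6}
  B7 = {u2, v2}
  B8 = {u5, v5}
u0 ∈ B0, v0 ∈ B0 → same block
Bisimilar ⇒ trace-equivalent.

traces(P) = traces(Q)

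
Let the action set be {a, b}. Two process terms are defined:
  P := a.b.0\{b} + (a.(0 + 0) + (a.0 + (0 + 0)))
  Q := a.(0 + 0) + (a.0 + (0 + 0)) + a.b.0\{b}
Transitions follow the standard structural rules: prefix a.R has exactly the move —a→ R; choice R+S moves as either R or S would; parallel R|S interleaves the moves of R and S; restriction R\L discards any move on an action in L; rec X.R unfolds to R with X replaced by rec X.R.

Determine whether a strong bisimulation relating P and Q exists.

P's transition system — 5 states:
  m0 = a.b.0\{b} + (a.(0 + 0) + (a.0 + (0 + 0))) | -a-> m1, -a-> m2, -a-> m3
  m1 = 0 | stopped
  m2 = 0 + 0 | stopped
  m3 = b.0\{b} | -b-> m4
  m4 = 0\{b} | stopped
Q's transition system — 5 states:
  n0 = a.(0 + 0) + (a.0 + (0 + 0)) + a.b.0\{b} | -a-> n1, -a-> n2, -a-> n3
  n1 = 0 | stopped
  n2 = 0 + 0 | stopped
  n3 = b.0\{b} | -b-> n4
  n4 = 0\{b} | stopped
Bisimilarity quotient blocks:
  B0 = {m0, n0}
  B1 = {m1, m2, m4, n1, n2, n4}
  B2 = {m3, n3}
m0 ∈ B0, n0 ∈ B0 → same block

P ~ Q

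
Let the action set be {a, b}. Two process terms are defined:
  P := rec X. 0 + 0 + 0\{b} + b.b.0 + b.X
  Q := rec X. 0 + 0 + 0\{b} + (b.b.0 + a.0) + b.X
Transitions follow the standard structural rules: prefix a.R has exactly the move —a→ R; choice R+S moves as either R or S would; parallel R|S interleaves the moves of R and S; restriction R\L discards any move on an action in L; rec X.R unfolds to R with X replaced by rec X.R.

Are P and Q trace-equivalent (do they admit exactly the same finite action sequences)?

Reachable graph of P (3 states):
  s0 = rec X. 0 + 0 + 0\{b} + b.b.0 + b.X ⊢ --b--▸ s0, --b--▸ s1
  s1 = b.0 ⊢ --b--▸ s2
  s2 = 0 ⊢ (no moves)
Reachable graph of Q (3 states):
  t0 = rec X. 0 + 0 + 0\{b} + (b.b.0 + a.0) + b.X ⊢ --a--▸ t1, --b--▸ t0, --b--▸ t2
  t1 = 0 ⊢ (no moves)
  t2 = b.0 ⊢ --b--▸ t1
Trace ⟨a⟩ through Q, begin at {t0}:
  step 1 (a): {t1}
  ✓ Q
Trace ⟨a⟩ through P, begin at {s0}:
  step 1 (a): ∅  — P cannot continue

NO — witness ⟨a⟩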